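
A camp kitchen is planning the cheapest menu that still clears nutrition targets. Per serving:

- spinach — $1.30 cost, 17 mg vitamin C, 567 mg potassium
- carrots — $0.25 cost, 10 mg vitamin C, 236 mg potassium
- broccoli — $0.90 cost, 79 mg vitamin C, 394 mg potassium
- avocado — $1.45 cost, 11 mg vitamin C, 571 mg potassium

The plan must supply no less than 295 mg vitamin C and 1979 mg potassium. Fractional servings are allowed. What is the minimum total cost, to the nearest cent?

$3.73

With two linear requirements the optimum uses one or two foods; enumerate the corners.
spinach only: max(295/17, 1979/567) = 17.35 servings → $22.56.
carrots only: max(295/10, 1979/236) = 29.5 servings → $7.38.
broccoli only: max(295/79, 1979/394) = 5.023 servings → $4.52.
avocado only: max(295/11, 1979/571) = 26.82 servings → $38.89.
spinach + carrots: the both-tight solution has a negative serving — not a feasible corner.
spinach + broccoli with both tight: 1.053 servings and 3.508 servings → $4.53.
spinach + avocado: intersection lies outside the first quadrant.
carrots + broccoli with both tight: 2.728 servings and 3.389 servings → $3.73.
carrots + avocado with both targets exact would need a negative amount; discard.
broccoli + avocado with both tight: 3.597 servings and 0.9837 servings → $4.66.
The minimum over all feasible corners is $3.73.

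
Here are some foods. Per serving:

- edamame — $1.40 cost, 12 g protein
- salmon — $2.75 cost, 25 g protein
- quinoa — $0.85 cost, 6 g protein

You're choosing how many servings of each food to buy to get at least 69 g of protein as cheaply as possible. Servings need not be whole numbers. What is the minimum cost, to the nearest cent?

$7.59

Cost per g of protein: salmon $0.1100, edamame $0.1167, quinoa $0.1417.
With no serving limits, use only salmon: 69 g / 25 g = 2.76 servings × $2.75 = $7.59.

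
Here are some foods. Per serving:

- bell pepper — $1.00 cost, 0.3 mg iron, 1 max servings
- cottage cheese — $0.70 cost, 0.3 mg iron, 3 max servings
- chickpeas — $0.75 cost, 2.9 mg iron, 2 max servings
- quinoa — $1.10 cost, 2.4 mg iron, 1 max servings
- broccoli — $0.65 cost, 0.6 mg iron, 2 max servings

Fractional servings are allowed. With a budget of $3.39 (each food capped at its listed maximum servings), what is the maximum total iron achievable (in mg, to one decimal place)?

8.9 mg

Iron per dollar: chickpeas 3.867, quinoa 2.182, broccoli 0.9231, cottage cheese 0.4286, bell pepper 0.3.
Take 2 servings of chickpeas: spends $1.50, +5.8 mg iron (running total 5.8 mg).
Take 1 serving of quinoa: spends $1.10, +2.4 mg iron (running total 8.2 mg).
Take 1.215 servings of broccoli: spends $0.79, +0.7 mg iron (running total 8.9 mg).
Filling greedily by iron-per-dollar is optimal for one linear limit, giving 8.9 mg.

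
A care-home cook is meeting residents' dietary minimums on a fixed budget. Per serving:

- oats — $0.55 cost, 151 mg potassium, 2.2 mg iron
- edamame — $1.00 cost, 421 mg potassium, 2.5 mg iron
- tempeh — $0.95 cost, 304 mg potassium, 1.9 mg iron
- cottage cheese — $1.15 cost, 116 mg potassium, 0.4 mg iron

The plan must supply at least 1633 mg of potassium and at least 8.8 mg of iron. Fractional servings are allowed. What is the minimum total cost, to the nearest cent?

oats only: max(1633/151, 8.8/2.2) = 10.81 servings → $5.95.
edamame only: max(1633/421, 8.8/2.5) = 3.879 servings → $3.88.
tempeh only: max(1633/304, 8.8/1.9) = 5.372 servings → $5.10.
cottage cheese only: max(1633/116, 8.8/0.4) = 22 servings → $25.30.
oats + edamame: intersection lies outside the first quadrant.
oats + tempeh: the both-tight solution has a negative serving — not a feasible corner.
oats + cottage cheese with both tight: 1.887 servings and 11.62 servings → $14.40.
edamame + tempeh with both targets exact would need a negative amount; discard.
edamame + cottage cheese with both tight: 3.023 servings and 3.106 servings → $6.60.
tempeh + cottage cheese with both tight: 3.721 servings and 4.327 servings → $8.51.
Cheapest feasible corner: $3.88.

$3.88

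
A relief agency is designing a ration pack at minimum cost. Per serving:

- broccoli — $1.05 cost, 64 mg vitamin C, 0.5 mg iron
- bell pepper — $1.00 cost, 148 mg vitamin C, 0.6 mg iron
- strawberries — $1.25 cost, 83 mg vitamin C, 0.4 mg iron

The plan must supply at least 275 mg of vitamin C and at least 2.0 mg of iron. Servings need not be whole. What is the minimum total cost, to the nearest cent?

$3.33

Two binding constraints pin down two serving amounts, so the optimal mix uses at most two foods. The candidates are each food alone (scaled to the tighter of vitamin C/iron) and each pair with both constraints tight.
broccoli only: max(275/64, 2.0/0.5) = 4.297 servings → $4.51.
bell pepper only: max(275/148, 2.0/0.6) = 3.333 servings → $3.33.
strawberries only: max(275/83, 2.0/0.4) = 5 servings → $6.25.
broccoli + bell pepper with both tight: 3.68 servings and 0.2669 servings → $4.13.
broccoli + strawberries with both tight: 3.522 servings and 0.5975 servings → $4.44.
bell pepper + strawberries: the both-tight solution has a negative serving — not a feasible corner.
The minimum over all feasible corners is $3.33.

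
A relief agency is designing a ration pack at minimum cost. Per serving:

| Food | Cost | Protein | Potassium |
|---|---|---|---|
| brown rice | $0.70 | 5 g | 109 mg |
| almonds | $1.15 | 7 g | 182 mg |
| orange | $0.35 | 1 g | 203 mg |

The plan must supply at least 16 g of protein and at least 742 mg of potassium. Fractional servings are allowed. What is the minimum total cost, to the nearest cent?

Check every corner: each single food scaled to meet both minima, and each pair solved so both constraints bind.
brown rice only: max(16/5, 742/109) = 6.807 servings → $4.77.
almonds only: max(16/7, 742/182) = 4.077 servings → $4.69.
orange only: max(16/1, 742/203) = 16 servings → $5.60.
brown rice + almonds: intersection lies outside the first quadrant.
brown rice + orange with both tight: 2.766 servings and 2.17 servings → $2.70.
almonds + orange with both tight: 2.023 servings and 1.842 servings → $2.97.
Cheapest feasible corner: $2.70.

$2.70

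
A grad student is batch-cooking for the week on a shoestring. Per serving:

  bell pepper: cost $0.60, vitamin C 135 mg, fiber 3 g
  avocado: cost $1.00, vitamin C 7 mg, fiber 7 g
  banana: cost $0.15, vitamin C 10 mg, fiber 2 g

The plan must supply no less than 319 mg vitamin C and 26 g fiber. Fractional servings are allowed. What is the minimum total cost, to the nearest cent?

bell pepper only: max(319/135, 26/3) = 8.667 servings → $5.20.
avocado only: max(319/7, 26/7) = 45.57 servings → $45.57.
banana only: max(319/10, 26/2) = 31.9 servings → $4.79.
bell pepper + avocado with both tight: 2.22 servings and 2.763 servings → $4.09.
bell pepper + banana with both tight: 1.575 servings and 10.64 servings → $2.54.
avocado + banana with both targets exact would need a negative amount; discard.
The minimum over all feasible corners is $2.54.

$2.54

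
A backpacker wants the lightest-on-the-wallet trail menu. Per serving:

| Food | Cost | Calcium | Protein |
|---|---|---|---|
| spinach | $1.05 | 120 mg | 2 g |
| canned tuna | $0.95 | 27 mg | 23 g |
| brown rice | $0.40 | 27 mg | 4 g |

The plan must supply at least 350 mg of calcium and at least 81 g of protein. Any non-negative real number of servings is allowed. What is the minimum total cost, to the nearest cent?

$5.44

For a min-cost LP with two ≥-constraints, a basic feasible solution has at most two positive variables.
spinach only: max(350/120, 81/2) = 40.5 servings → $42.52.
canned tuna only: max(350/27, 81/23) = 12.96 servings → $12.31.
brown rice only: max(350/27, 81/4) = 20.25 servings → $8.10.
spinach + canned tuna with both tight: 2.167 servings and 3.333 servings → $5.44.
spinach + brown rice with both targets exact would need a negative amount; discard.
canned tuna + brown rice with both tight: 1.534 servings and 11.43 servings → $6.03.
So the least-cost plan costs $5.44.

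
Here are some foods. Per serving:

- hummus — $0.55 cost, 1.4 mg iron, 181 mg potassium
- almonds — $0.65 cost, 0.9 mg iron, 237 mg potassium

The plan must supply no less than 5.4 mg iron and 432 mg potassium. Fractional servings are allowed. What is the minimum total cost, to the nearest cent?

Two binding constraints pin down two serving amounts, so the optimal mix uses at most two foods. The candidates are each food alone (scaled to the tighter of iron/potassium) and each pair with both constraints tight.
hummus only: max(5.4/1.4, 432/181) = 3.857 servings → $2.12.
almonds only: max(5.4/0.9, 432/237) = 6 servings → $3.90.
hummus + almonds: the both-tight solution has a negative serving — not a feasible corner.
Cheapest feasible corner: $2.12.

$2.12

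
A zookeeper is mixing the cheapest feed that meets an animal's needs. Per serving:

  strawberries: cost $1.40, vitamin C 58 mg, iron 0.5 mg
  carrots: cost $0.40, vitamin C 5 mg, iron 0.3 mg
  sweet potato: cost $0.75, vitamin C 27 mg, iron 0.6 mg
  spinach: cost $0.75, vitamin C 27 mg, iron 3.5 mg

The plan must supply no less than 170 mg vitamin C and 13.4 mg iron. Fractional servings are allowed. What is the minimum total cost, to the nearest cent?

$4.46

At the optimum either one food covers both requirements or two foods hit both targets exactly; no other combination can be cheaper.
strawberries only: max(170/58, 13.4/0.5) = 26.8 servings → $37.52.
carrots only: max(170/5, 13.4/0.3) = 44.67 servings → $17.87.
sweet potato only: max(170/27, 13.4/0.6) = 22.33 servings → $16.75.
spinach only: max(170/27, 13.4/3.5) = 6.296 servings → $4.72.
strawberries + carrots: intersection lies outside the first quadrant.
strawberries + sweet potato: the both-tight solution has a negative serving — not a feasible corner.
strawberries + spinach with both tight: 1.231 servings and 3.653 servings → $4.46.
carrots + sweet potato: intersection lies outside the first quadrant.
carrots + spinach with both tight: 24.81 servings and 1.702 servings → $11.20.
sweet potato + spinach with both tight: 2.978 servings and 3.318 servings → $4.72.
So the least-cost plan costs $4.46.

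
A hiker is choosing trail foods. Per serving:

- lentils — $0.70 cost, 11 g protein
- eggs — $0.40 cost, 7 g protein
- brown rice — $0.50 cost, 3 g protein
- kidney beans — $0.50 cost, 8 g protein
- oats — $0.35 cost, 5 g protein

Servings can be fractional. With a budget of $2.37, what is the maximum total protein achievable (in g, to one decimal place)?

Protein per dollar: eggs 17.5, kidney beans 16, lentils 15.71, oats 14.29, brown rice 6.
With no serving limits, spend the whole cost allowance on eggs: $2.37 / $0.40 × 7 g = 41.5 g.

41.5 g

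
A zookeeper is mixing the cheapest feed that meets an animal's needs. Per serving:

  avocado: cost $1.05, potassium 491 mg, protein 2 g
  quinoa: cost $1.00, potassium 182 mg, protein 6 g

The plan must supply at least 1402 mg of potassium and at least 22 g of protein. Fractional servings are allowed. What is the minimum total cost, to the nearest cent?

$4.89

This is a tiny linear program; its minimum lies at a vertex of the feasible set. List the vertices and price them.
avocado only: max(1402/491, 22/2) = 11 servings → $11.55.
quinoa only: max(1402/182, 22/6) = 7.703 servings → $7.70.
avocado + quinoa with both tight: 1.707 servings and 3.098 servings → $4.89.
So the least-cost plan costs $4.89.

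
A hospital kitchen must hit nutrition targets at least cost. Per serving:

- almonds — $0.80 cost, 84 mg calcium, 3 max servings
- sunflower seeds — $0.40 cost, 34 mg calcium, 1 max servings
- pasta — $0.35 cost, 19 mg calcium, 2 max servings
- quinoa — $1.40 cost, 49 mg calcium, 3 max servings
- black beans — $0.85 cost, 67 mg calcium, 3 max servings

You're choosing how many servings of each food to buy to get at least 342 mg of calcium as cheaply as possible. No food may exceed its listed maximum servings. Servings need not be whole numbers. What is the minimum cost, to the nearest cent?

Cost per mg of calcium: almonds $0.0095, sunflower seeds $0.0118, black beans $0.0127, pasta $0.0184, quinoa $0.0286.
Take 3 servings of almonds: +252.0 mg calcium for $2.40 (total $2.40, still need 90.0 mg).
Take 1 serving of sunflower seeds: +34.0 mg calcium for $0.40 (total $2.80, still need 56.0 mg).
Take 0.8358 servings of black beans: +56.0 mg calcium for $0.71 (total $3.51, still need 0.0 mg).
Filling from the cheapest source first is optimal under one linear minimum: $3.51.

$3.51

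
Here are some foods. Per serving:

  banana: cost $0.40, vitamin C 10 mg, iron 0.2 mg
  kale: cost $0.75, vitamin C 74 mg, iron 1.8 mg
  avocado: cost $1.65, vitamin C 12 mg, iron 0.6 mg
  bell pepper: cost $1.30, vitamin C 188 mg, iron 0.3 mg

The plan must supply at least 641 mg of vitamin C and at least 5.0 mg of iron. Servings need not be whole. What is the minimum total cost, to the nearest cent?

$5.00

This is a tiny linear program; its minimum lies at a vertex of the feasible set. List the vertices and price them.
banana only: max(641/10, 5.0/0.2) = 64.1 servings → $25.64.
kale only: max(641/74, 5.0/1.8) = 8.662 servings → $6.50.
avocado only: max(641/12, 5.0/0.6) = 53.42 servings → $88.14.
bell pepper only: max(641/188, 5.0/0.3) = 16.67 servings → $21.67.
banana + kale: intersection lies outside the first quadrant.
banana + avocado: intersection lies outside the first quadrant.
banana + bell pepper with both tight: 21.61 servings and 2.26 servings → $11.58.
kale + avocado: the both-tight solution has a negative serving — not a feasible corner.
kale + bell pepper with both tight: 2.365 servings and 2.479 servings → $5.00.
avocado + bell pepper with both tight: 6.847 servings and 2.973 servings → $15.16.
The minimum over all feasible corners is $5.00.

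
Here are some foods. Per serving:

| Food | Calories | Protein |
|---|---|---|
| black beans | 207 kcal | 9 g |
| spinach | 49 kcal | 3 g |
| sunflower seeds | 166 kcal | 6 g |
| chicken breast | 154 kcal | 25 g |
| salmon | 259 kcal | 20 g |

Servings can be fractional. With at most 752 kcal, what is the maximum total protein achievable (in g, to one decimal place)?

122.1 g

Protein per kcal: chicken breast 0.1623, salmon 0.07722, spinach 0.06122, black beans 0.04348, sunflower seeds 0.03614.
With no serving limits, spend the whole calories allowance on chicken breast: 752 kcal / 154 kcal × 25 g = 122.1 g.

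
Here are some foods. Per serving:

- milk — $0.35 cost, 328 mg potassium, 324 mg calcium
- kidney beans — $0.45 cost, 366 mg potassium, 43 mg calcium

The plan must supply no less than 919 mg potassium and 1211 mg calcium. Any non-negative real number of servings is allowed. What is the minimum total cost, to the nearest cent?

$1.31

For a min-cost LP with two ≥-constraints, a basic feasible solution has at most two positive variables.
milk only: max(919/328, 1211/324) = 3.738 servings → $1.31.
kidney beans only: max(919/366, 1211/43) = 28.16 servings → $12.67.
milk + kidney beans: the both-tight solution has a negative serving — not a feasible corner.
So the least-cost plan costs $1.31.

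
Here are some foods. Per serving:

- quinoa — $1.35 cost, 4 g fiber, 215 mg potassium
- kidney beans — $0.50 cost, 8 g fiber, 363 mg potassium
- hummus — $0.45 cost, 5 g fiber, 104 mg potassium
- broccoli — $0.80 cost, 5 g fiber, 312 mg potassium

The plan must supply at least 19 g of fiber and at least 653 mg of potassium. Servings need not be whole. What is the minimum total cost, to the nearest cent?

Compare the cost at each extreme point of the feasible region.
quinoa only: max(19/4, 653/215) = 4.75 servings → $6.41.
kidney beans only: max(19/8, 653/363) = 2.375 servings → $1.19.
hummus only: max(19/5, 653/104) = 6.279 servings → $2.83.
broccoli only: max(19/5, 653/312) = 3.8 servings → $3.04.
quinoa + kidney beans with both targets exact would need a negative amount; discard.
quinoa + hummus with both tight: 1.956 servings and 2.235 servings → $3.65.
quinoa + broccoli: the both-tight solution has a negative serving — not a feasible corner.
kidney beans + hummus with both tight: 1.311 servings and 1.702 servings → $1.42.
kidney beans + broccoli with both targets exact would need a negative amount; discard.
hummus + broccoli with both tight: 2.561 servings and 1.239 servings → $2.14.
The minimum over all feasible corners is $1.19.

$1.19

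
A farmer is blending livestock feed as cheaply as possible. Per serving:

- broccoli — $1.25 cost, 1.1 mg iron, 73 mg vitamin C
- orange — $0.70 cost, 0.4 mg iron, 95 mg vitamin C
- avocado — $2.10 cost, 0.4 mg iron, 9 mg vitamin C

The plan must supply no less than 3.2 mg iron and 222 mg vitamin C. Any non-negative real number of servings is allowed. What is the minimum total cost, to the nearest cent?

broccoli only: max(3.2/1.1, 222/73) = 3.041 servings → $3.80.
orange only: max(3.2/0.4, 222/95) = 8 servings → $5.60.
avocado only: max(3.2/0.4, 222/9) = 24.67 servings → $51.80.
broccoli + orange with both tight: 2.858 servings and 0.1408 servings → $3.67.
broccoli + avocado: intersection lies outside the first quadrant.
orange + avocado with both tight: 1.744 servings and 6.256 servings → $14.36.
Cheapest feasible corner: $3.67.

$3.67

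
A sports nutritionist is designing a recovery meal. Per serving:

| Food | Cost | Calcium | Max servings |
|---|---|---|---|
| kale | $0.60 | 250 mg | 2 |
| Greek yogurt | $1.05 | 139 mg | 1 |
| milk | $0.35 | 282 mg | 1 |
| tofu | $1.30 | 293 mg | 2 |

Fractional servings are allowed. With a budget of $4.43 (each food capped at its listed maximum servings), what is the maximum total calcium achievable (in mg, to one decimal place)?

Calcium per dollar: milk 805.7, kale 416.7, tofu 225.4, Greek yogurt 132.4.
Take 1 serving of milk: spends $0.35, +282.0 mg calcium (running total 282.0 mg).
Take 2 servings of kale: spends $1.20, +500.0 mg calcium (running total 782.0 mg).
Take 2 servings of tofu: spends $2.60, +586.0 mg calcium (running total 1368.0 mg).
Take 0.2667 servings of Greek yogurt: spends $0.28, +37.1 mg calcium (running total 1405.1 mg).
Greedy by best ratio exhausts the cost allowance optimally: 1405.1 mg.

1405.1 mg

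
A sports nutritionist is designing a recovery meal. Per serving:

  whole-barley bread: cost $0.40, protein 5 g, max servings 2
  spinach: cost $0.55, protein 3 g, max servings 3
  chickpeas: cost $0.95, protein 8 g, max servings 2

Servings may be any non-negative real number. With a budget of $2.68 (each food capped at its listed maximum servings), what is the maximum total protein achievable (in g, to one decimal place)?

Protein per dollar: whole-barley bread 12.5, chickpeas 8.421, spinach 5.455.
Take 2 servings of whole-barley bread: spends $0.80, +10.0 g protein (running total 10.0 g).
Take 1.979 servings of chickpeas: spends $1.88, +15.8 g protein (running total 25.8 g).
Greedy by best ratio exhausts the cost allowance optimally: 25.8 g.

25.8 g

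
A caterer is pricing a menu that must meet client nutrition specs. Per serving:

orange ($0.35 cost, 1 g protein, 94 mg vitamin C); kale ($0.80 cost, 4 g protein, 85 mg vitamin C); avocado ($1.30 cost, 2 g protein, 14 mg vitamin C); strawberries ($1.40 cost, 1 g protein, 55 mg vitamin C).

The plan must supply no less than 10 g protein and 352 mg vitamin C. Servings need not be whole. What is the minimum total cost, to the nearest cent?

$2.29

This is a tiny linear program; its minimum lies at a vertex of the feasible set. List the vertices and price them.
orange only: max(10/1, 352/94) = 10 servings → $3.50.
kale only: max(10/4, 352/85) = 4.141 servings → $3.31.
avocado only: max(10/2, 352/14) = 25.14 servings → $32.69.
strawberries only: max(10/1, 352/55) = 10 servings → $14.00.
orange + kale with both tight: 1.918 servings and 2.021 servings → $2.29.
orange + avocado with both tight: 3.241 servings and 3.379 servings → $5.53.
orange + strawberries with both targets exact would need a negative amount; discard.
kale + avocado: the both-tight solution has a negative serving — not a feasible corner.
kale + strawberries with both tight: 1.467 servings and 4.133 servings → $6.96.
avocado + strawberries with both tight: 2.062 servings and 5.875 servings → $10.91.
The minimum over all feasible corners is $2.29.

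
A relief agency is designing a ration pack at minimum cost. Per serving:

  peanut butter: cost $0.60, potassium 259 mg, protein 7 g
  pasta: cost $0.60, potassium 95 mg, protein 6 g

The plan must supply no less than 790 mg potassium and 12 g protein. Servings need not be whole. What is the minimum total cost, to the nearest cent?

A basic optimal solution has at most two foods positive. Try each food alone and each pair with both targets met exactly.
peanut butter only: max(790/259, 12/7) = 3.05 servings → $1.83.
pasta only: max(790/95, 12/6) = 8.316 servings → $4.99.
peanut butter + pasta with both targets exact would need a negative amount; discard.
So the least-cost plan costs $1.83.

$1.83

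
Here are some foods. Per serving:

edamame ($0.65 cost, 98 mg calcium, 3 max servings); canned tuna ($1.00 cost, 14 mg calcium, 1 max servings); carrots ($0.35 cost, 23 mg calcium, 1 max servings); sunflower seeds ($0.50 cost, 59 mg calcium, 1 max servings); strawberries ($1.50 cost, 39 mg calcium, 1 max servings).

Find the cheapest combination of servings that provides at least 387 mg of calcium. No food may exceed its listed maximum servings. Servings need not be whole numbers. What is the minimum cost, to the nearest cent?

Cost per mg of calcium: edamame $0.0066, sunflower seeds $0.0085, carrots $0.0152, strawberries $0.0385, canned tuna $0.0714.
Take 3 servings of edamame: +294.0 mg calcium for $1.95 (total $1.95, still need 93.0 mg).
Take 1 serving of sunflower seeds: +59.0 mg calcium for $0.50 (total $2.45, still need 34.0 mg).
Take 1 serving of carrots: +23.0 mg calcium for $0.35 (total $2.80, still need 11.0 mg).
Take 0.2821 servings of strawberries: +11.0 mg calcium for $0.42 (total $3.22, still need 0.0 mg).
Greedy by cheapest-per-mg is optimal for a single linear constraint, so the minimum cost is $3.22.

$3.22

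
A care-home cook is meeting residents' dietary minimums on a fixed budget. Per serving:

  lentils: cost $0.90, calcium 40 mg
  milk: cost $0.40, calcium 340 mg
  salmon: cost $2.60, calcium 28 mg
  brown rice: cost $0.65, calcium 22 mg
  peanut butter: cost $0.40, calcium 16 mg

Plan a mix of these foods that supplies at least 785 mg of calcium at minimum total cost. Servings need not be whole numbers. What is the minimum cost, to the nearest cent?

$0.92

Cost per mg of calcium: milk $0.0012, lentils $0.0225, peanut butter $0.0250, brown rice $0.0295, salmon $0.0929.
With no serving limits, use only milk: 785 mg / 340 mg = 2.309 servings × $0.40 = $0.92.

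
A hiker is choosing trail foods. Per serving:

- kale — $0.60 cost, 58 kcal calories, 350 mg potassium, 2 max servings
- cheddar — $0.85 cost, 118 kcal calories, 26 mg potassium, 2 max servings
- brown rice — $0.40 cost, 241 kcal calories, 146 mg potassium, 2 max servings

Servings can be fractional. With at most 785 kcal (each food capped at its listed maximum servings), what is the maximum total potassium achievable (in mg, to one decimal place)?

1033.2 mg

Potassium per kcal: kale 6.034, brown rice 0.6058, cheddar 0.2203.
Take 2 servings of kale: uses 116 kcal, +700.0 mg potassium (running total 700.0 mg).
Take 2 servings of brown rice: uses 482 kcal, +292.0 mg potassium (running total 992.0 mg).
Take 1.585 servings of cheddar: uses 187 kcal, +41.2 mg potassium (running total 1033.2 mg).
Greedy by best ratio exhausts the calories allowance optimally: 1033.2 mg.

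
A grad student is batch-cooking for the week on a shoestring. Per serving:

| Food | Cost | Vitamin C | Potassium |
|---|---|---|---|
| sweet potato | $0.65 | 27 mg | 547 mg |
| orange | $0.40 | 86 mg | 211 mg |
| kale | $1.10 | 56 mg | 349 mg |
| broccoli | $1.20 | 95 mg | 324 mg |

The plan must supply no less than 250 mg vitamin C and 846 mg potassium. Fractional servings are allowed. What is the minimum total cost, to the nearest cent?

$1.42

sweet potato only: max(250/27, 846/547) = 9.259 servings → $6.02.
orange only: max(250/86, 846/211) = 4.009 servings → $1.60.
kale only: max(250/56, 846/349) = 4.464 servings → $4.91.
broccoli only: max(250/95, 846/324) = 2.632 servings → $3.16.
sweet potato + orange with both tight: 0.4839 servings and 2.755 servings → $1.42.
sweet potato + kale with both targets exact would need a negative amount; discard.
sweet potato + broccoli: the both-tight solution has a negative serving — not a feasible corner.
orange + kale with both tight: 2.191 servings and 1.099 servings → $2.09.
orange + broccoli with both tight: 0.08057 servings and 2.559 servings → $3.10.
kale + broccoli: the both-tight solution has a negative serving — not a feasible corner.
Cheapest feasible corner: $1.42.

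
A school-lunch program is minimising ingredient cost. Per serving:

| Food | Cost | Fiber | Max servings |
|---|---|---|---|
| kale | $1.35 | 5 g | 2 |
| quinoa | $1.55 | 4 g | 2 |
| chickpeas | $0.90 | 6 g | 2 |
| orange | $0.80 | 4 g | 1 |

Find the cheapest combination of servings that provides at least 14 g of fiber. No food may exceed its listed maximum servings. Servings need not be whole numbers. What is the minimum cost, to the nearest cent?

Cost per g of fiber: chickpeas $0.1500, orange $0.2000, kale $0.2700, quinoa $0.3875.
Take 2 servings of chickpeas: +12.0 g fiber for $1.80 (total $1.80, still need 2.0 g).
Take 0.5 servings of orange: +2.0 g fiber for $0.40 (total $2.20, still need 0.0 g).
Greedy by cheapest-per-g is optimal for a single linear constraint, so the minimum cost is $2.20.

$2.20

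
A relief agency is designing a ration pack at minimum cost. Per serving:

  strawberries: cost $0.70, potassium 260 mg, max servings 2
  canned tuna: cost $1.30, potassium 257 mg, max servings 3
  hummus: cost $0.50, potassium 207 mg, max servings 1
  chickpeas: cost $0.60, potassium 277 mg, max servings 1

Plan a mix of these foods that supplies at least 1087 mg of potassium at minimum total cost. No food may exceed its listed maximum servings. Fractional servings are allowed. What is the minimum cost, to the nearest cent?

Cost per mg of potassium: chickpeas $0.0022, hummus $0.0024, strawberries $0.0027, canned tuna $0.0051.
Take 1 serving of chickpeas: +277.0 mg potassium for $0.60 (total $0.60, still need 810.0 mg).
Take 1 serving of hummus: +207.0 mg potassium for $0.50 (total $1.10, still need 603.0 mg).
Take 2 servings of strawberries: +520.0 mg potassium for $1.40 (total $2.50, still need 83.0 mg).
Take 0.323 servings of canned tuna: +83.0 mg potassium for $0.42 (total $2.92, still need 0.0 mg).
Filling from the cheapest source first is optimal under one linear minimum: $2.92.

$2.92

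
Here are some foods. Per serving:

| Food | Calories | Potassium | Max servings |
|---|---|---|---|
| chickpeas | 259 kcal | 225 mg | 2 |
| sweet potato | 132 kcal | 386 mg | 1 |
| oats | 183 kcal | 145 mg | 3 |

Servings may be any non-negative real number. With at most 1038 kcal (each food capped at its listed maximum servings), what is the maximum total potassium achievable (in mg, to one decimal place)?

Potassium per kcal: sweet potato 2.924, chickpeas 0.8687, oats 0.7923.
Take 1 serving of sweet potato: uses 132 kcal, +386.0 mg potassium (running total 386.0 mg).
Take 2 servings of chickpeas: uses 518 kcal, +450.0 mg potassium (running total 836.0 mg).
Take 2.12 servings of oats: uses 388 kcal, +307.4 mg potassium (running total 1143.4 mg).
Greedy by best ratio exhausts the calories allowance optimally: 1143.4 mg.

1143.4 mg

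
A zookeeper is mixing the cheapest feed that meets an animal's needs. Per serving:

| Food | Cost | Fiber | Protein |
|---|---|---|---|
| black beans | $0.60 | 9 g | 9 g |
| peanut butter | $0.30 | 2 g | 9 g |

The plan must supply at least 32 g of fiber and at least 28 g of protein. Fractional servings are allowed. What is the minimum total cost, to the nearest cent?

$2.13

Compare the cost at each extreme point of the feasible region.
black beans only: max(32/9, 28/9) = 3.556 servings → $2.13.
peanut butter only: max(32/2, 28/9) = 16 servings → $4.80.
black beans + peanut butter: intersection lies outside the first quadrant.
The minimum over all feasible corners is $2.13.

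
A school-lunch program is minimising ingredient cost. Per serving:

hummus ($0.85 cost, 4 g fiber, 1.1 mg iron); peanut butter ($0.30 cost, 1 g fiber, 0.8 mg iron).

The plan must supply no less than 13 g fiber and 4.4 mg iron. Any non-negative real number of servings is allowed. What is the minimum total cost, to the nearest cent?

$2.90

This is a tiny linear program; its minimum lies at a vertex of the feasible set. List the vertices and price them.
hummus only: max(13/4, 4.4/1.1) = 4 servings → $3.40.
peanut butter only: max(13/1, 4.4/0.8) = 13 servings → $3.90.
hummus + peanut butter with both tight: 2.857 servings and 1.571 servings → $2.90.
So the least-cost plan costs $2.90.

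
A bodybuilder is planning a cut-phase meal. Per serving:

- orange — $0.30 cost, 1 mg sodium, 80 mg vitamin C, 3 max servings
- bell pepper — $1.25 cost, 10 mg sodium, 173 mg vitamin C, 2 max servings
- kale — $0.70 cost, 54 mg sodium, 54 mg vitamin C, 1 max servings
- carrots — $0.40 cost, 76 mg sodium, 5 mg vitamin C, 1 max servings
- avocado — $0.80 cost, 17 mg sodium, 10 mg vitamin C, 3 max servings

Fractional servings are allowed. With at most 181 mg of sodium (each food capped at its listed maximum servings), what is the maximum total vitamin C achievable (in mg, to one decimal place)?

673.5 mg

Vitamin C per mg sodium: orange 80, bell pepper 17.3, kale 1, avocado 0.5882, carrots 0.06579.
Take 3 servings of orange: uses 3 mg sodium, +240.0 mg vitamin C (running total 240.0 mg).
Take 2 servings of bell pepper: uses 20 mg sodium, +346.0 mg vitamin C (running total 586.0 mg).
Take 1 serving of kale: uses 54 mg sodium, +54.0 mg vitamin C (running total 640.0 mg).
Take 3 servings of avocado: uses 51 mg sodium, +30.0 mg vitamin C (running total 670.0 mg).
Take 0.6974 servings of carrots: uses 53 mg sodium, +3.5 mg vitamin C (running total 673.5 mg).
Filling greedily by vitamin C-per-mg sodium is optimal for one linear limit, giving 673.5 mg.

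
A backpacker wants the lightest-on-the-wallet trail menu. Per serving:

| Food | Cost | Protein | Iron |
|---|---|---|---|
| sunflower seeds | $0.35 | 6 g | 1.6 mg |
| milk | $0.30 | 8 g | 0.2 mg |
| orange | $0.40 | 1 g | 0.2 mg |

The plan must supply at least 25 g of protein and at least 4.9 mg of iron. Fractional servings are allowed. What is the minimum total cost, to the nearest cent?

$1.31

The cheapest plan sits at a corner of the feasible region — with two constraints it uses at most two foods.
sunflower seeds only: max(25/6, 4.9/1.6) = 4.167 servings → $1.46.
milk only: max(25/8, 4.9/0.2) = 24.5 servings → $7.35.
orange only: max(25/1, 4.9/0.2) = 25 servings → $10.00.
sunflower seeds + milk with both tight: 2.948 servings and 0.9138 servings → $1.31.
sunflower seeds + orange: the both-tight solution has a negative serving — not a feasible corner.
milk + orange with both tight: 0.07143 servings and 24.43 servings → $9.79.
So the least-cost plan costs $1.31.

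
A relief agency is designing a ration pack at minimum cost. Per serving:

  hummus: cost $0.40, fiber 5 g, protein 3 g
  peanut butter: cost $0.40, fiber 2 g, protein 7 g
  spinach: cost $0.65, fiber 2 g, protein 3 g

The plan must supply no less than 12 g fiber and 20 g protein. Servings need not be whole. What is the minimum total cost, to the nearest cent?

This is a tiny linear program; its minimum lies at a vertex of the feasible set. List the vertices and price them.
hummus only: max(12/5, 20/3) = 6.667 servings → $2.67.
peanut butter only: max(12/2, 20/7) = 6 servings → $2.40.
spinach only: max(12/2, 20/3) = 6.667 servings → $4.33.
hummus + peanut butter with both tight: 1.517 servings and 2.207 servings → $1.49.
hummus + spinach: intersection lies outside the first quadrant.
peanut butter + spinach with both tight: 0.5 servings and 5.5 servings → $3.77.
The minimum over all feasible corners is $1.49.

$1.49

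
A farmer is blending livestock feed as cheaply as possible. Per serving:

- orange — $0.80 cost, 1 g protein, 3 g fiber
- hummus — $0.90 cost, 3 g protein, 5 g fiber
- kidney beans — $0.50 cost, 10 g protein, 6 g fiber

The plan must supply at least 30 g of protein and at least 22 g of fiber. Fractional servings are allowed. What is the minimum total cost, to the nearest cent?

$1.83

An LP optimum is at a vertex; with two nutrient constraints at most two foods are used. Check each candidate.
orange only: max(30/1, 22/3) = 30 servings → $24.00.
hummus only: max(30/3, 22/5) = 10 servings → $9.00.
kidney beans only: max(30/10, 22/6) = 3.667 servings → $1.83.
orange + hummus with both targets exact would need a negative amount; discard.
orange + kidney beans with both tight: 1.667 servings and 2.833 servings → $2.75.
hummus + kidney beans with both tight: 1.25 servings and 2.625 servings → $2.44.
So the least-cost plan costs $1.83.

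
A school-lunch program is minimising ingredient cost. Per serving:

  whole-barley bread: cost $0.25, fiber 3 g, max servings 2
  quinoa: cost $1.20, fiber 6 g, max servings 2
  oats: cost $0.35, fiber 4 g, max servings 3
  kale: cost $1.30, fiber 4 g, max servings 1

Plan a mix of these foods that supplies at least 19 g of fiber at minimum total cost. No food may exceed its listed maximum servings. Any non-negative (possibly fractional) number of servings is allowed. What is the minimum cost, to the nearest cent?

Cost per g of fiber: whole-barley bread $0.0833, oats $0.0875, quinoa $0.2000, kale $0.3250.
Take 2 servings of whole-barley bread: +6.0 g fiber for $0.50 (total $0.50, still need 13.0 g).
Take 3 servings of oats: +12.0 g fiber for $1.05 (total $1.55, still need 1.0 g).
Take 0.1667 servings of quinoa: +1.0 g fiber for $0.20 (total $1.75, still need 0.0 g).
Greedy by cheapest-per-g is optimal for a single linear constraint, so the minimum cost is $1.75.

$1.75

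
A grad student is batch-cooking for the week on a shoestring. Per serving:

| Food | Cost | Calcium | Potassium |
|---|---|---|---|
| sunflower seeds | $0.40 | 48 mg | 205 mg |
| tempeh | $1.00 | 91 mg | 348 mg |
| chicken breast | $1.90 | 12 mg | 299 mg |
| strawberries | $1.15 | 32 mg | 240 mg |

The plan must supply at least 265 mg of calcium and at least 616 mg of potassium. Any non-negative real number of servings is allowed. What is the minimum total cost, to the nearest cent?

This is a tiny linear program; its minimum lies at a vertex of the feasible set. List the vertices and price them.
sunflower seeds only: max(265/48, 616/205) = 5.521 servings → $2.21.
tempeh only: max(265/91, 616/348) = 2.912 servings → $2.91.
chicken breast only: max(265/12, 616/299) = 22.08 servings → $41.96.
strawberries only: max(265/32, 616/240) = 8.281 servings → $9.52.
sunflower seeds + tempeh: the both-tight solution has a negative serving — not a feasible corner.
sunflower seeds + chicken breast: intersection lies outside the first quadrant.
sunflower seeds + strawberries: intersection lies outside the first quadrant.
tempeh + chicken breast: the both-tight solution has a negative serving — not a feasible corner.
tempeh + strawberries: intersection lies outside the first quadrant.
chicken breast + strawberries with both targets exact would need a negative amount; discard.
So the least-cost plan costs $2.21.

$2.21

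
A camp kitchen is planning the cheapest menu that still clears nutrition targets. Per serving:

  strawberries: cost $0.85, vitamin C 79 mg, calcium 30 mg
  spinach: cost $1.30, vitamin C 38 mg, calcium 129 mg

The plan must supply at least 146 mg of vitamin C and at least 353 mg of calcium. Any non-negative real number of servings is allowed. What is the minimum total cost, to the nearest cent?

$3.89

For a min-cost LP with two ≥-constraints, a basic feasible solution has at most two positive variables.
strawberries only: max(146/79, 353/30) = 11.77 servings → $10.00.
spinach only: max(146/38, 353/129) = 3.842 servings → $4.99.
strawberries + spinach with both tight: 0.5988 servings and 2.597 servings → $3.89.
The minimum over all feasible corners is $3.89.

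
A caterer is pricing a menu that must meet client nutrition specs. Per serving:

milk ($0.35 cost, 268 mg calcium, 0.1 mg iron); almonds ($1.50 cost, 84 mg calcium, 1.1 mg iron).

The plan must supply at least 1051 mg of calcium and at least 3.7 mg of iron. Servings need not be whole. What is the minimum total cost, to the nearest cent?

For a min-cost LP with two ≥-constraints, a basic feasible solution has at most two positive variables.
milk only: max(1051/268, 3.7/0.1) = 37 servings → $12.95.
almonds only: max(1051/84, 3.7/1.1) = 12.51 servings → $18.77.
milk + almonds with both tight: 2.951 servings and 3.095 servings → $5.68.
Cheapest feasible corner: $5.68.

$5.68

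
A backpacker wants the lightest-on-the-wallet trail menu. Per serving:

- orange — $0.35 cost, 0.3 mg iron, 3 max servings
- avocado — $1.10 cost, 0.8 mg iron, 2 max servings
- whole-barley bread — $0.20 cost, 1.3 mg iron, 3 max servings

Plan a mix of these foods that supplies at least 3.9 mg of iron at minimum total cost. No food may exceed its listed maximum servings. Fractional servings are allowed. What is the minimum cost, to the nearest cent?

$0.60

Cost per mg of iron: whole-barley bread $0.1538, orange $1.1667, avocado $1.3750.
Take 3 servings of whole-barley bread: +3.9 mg iron for $0.60 (total $0.60, still need 0.0 mg).
Filling from the cheapest source first is optimal under one linear minimum: $0.60.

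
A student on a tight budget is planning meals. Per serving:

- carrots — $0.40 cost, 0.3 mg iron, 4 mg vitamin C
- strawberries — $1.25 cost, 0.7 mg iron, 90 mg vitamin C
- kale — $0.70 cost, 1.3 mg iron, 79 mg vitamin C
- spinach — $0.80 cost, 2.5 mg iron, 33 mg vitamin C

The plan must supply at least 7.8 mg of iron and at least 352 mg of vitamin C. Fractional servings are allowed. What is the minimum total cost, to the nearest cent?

$3.64

At the optimum either one food covers both requirements or two foods hit both targets exactly; no other combination can be cheaper.
carrots only: max(7.8/0.3, 352/4) = 88 servings → $35.20.
strawberries only: max(7.8/0.7, 352/90) = 11.14 servings → $13.93.
kale only: max(7.8/1.3, 352/79) = 6 servings → $4.20.
spinach only: max(7.8/2.5, 352/33) = 10.67 servings → $8.53.
carrots + strawberries with both tight: 18.83 servings and 3.074 servings → $11.37.
carrots + kale with both tight: 8.573 servings and 4.022 servings → $6.24.
carrots + spinach with both targets exact would need a negative amount; discard.
strawberries + kale: intersection lies outside the first quadrant.
strawberries + spinach with both tight: 3.084 servings and 2.257 servings → $5.66.
kale + spinach with both tight: 4.027 servings and 1.026 servings → $3.64.
Cheapest feasible corner: $3.64.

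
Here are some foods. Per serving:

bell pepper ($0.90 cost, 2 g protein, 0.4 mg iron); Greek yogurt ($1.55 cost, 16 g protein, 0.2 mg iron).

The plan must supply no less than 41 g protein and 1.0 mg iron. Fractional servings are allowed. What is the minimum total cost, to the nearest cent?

$4.89

bell pepper only: max(41/2, 1.0/0.4) = 20.5 servings → $18.45.
Greek yogurt only: max(41/16, 1.0/0.2) = 5 servings → $7.75.
bell pepper + Greek yogurt with both tight: 1.3 servings and 2.4 servings → $4.89.
So the least-cost plan costs $4.89.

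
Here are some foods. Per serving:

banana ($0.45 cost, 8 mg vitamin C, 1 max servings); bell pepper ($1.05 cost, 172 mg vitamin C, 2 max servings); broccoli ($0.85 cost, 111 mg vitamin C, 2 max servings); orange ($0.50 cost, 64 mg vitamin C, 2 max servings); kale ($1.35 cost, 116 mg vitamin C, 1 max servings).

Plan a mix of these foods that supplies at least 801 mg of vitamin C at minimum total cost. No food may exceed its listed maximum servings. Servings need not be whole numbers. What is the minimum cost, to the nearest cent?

$6.05

Cost per mg of vitamin C: bell pepper $0.0061, broccoli $0.0077, orange $0.0078, kale $0.0116, banana $0.0563.
Take 2 servings of bell pepper: +344.0 mg vitamin C for $2.10 (total $2.10, still need 457.0 mg).
Take 2 servings of broccoli: +222.0 mg vitamin C for $1.70 (total $3.80, still need 235.0 mg).
Take 2 servings of orange: +128.0 mg vitamin C for $1.00 (total $4.80, still need 107.0 mg).
Take 0.9224 servings of kale: +107.0 mg vitamin C for $1.25 (total $6.05, still need 0.0 mg).
Filling from the cheapest source first is optimal under one linear minimum: $6.05.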